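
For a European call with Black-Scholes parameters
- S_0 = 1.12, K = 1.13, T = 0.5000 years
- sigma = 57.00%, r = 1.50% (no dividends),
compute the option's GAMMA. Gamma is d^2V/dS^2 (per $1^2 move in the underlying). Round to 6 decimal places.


Answer: Gamma = 0.866587

Derivation:
d1 = 0.1980793479; d2 = -0.2049715173
phi(d1) = 0.3911922127; exp(-qT) = 1.0000000000; exp(-rT) = 0.9925280548
Gamma = exp(-qT) * phi(d1) / (S * sigma * sqrt(T)) = 1.0000000000 * 0.3911922127 / (1.1200 * 0.5700 * 0.7071067812) = 0.866587


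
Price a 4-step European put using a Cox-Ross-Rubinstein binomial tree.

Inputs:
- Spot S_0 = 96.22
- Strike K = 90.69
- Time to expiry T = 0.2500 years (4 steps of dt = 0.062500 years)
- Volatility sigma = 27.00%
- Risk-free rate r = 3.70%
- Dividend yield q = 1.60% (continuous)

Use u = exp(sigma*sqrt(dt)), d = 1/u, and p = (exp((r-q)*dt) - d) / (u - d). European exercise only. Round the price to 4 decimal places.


dt = T/N = 0.062500
u = exp(sigma*sqrt(dt)) = 1.069830; d = 1/u = 0.934728
p = (exp((r-q)*dt) - d) / (u - d) = 0.492853
Discount per step: exp(-r*dt) = 0.997690
Stock lattice S(k, i) with i counting down-moves:
  k=0: S(0,0) = 96.2200
  k=1: S(1,0) = 102.9391; S(1,1) = 89.9395
  k=2: S(2,0) = 110.1273; S(2,1) = 96.2200; S(2,2) = 84.0689
  k=3: S(3,0) = 117.8175; S(3,1) = 102.9391; S(3,2) = 89.9395; S(3,3) = 78.5816
  k=4: S(4,0) = 126.0448; S(4,1) = 110.1273; S(4,2) = 96.2200; S(4,3) = 84.0689; S(4,4) = 73.4524
Terminal payoffs V(N, i) = max(K - S_T, 0):
  V(4,0) = 0.000000; V(4,1) = 0.000000; V(4,2) = 0.000000; V(4,3) = 6.621055; V(4,4) = 17.237625
Backward induction: V(k, i) = exp(-r*dt) * [p * V(k+1, i) + (1-p) * V(k+1, i+1)].
  V(3,0) = exp(-r*dt) * [p*0.000000 + (1-p)*0.000000] = 0.000000
  V(3,1) = exp(-r*dt) * [p*0.000000 + (1-p)*0.000000] = 0.000000
  V(3,2) = exp(-r*dt) * [p*0.000000 + (1-p)*6.621055] = 3.350095
  V(3,3) = exp(-r*dt) * [p*6.621055 + (1-p)*17.237625] = 11.977491
  V(2,0) = exp(-r*dt) * [p*0.000000 + (1-p)*0.000000] = 0.000000
  V(2,1) = exp(-r*dt) * [p*0.000000 + (1-p)*3.350095] = 1.695067
  V(2,2) = exp(-r*dt) * [p*3.350095 + (1-p)*11.977491] = 7.707611
  V(1,0) = exp(-r*dt) * [p*0.000000 + (1-p)*1.695067] = 0.857663
  V(1,1) = exp(-r*dt) * [p*1.695067 + (1-p)*7.707611] = 4.733355
  V(0,0) = exp(-r*dt) * [p*0.857663 + (1-p)*4.733355] = 2.816689

Answer: Price = V(0,0) = 2.8167


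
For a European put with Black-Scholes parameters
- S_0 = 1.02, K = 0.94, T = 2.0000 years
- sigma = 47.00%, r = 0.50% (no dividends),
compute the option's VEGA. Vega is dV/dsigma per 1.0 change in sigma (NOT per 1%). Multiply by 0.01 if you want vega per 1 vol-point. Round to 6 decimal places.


d1 = 0.4702681817; d2 = -0.1944121927
phi(d1) = 0.3571802886; exp(-qT) = 1.0000000000; exp(-rT) = 0.9900498337
Vega = S * exp(-qT) * phi(d1) * sqrt(T) = 1.0200 * 1.0000000000 * 0.3571802886 * 1.4142135624 = 0.515232

Answer: Vega = 0.515232


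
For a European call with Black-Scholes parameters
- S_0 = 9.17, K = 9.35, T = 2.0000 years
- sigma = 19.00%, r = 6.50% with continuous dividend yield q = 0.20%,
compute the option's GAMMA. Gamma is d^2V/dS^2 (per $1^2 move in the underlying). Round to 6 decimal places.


d1 = 0.5309290536; d2 = 0.2622284767
phi(d1) = 0.3464969152; exp(-qT) = 0.9960079893; exp(-rT) = 0.8780954309
Gamma = exp(-qT) * phi(d1) / (S * sigma * sqrt(T)) = 0.9960079893 * 0.3464969152 / (9.1700 * 0.1900 * 1.4142135624) = 0.140063

Answer: Gamma = 0.140063


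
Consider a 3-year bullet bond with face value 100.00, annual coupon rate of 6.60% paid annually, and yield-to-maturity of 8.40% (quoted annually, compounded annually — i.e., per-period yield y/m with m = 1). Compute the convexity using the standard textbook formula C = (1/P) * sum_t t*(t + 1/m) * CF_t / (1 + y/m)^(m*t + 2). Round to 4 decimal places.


Answer: Convexity = 9.3685

Derivation:
Coupon per period c = face * coupon_rate / m = 6.600000
Periods per year m = 1; per-period yield y/m = 0.084000
Number of cashflows N = 3
Cashflows (t years, CF_t, discount factor 1/(1+y/m)^(m*t), PV):
  t = 1.0000: CF_t = 6.600000, DF = 0.922509, PV = 6.088561
  t = 2.0000: CF_t = 6.600000, DF = 0.851023, PV = 5.616754
  t = 3.0000: CF_t = 106.600000, DF = 0.785077, PV = 83.689189
Price P = sum_t PV_t = 95.394503
Convexity numerator sum_t t*(t + 1/m) * CF_t / (1+y/m)^(m*t + 2):
  t = 1.0000: term = 10.363014
  t = 2.0000: term = 28.679928
  t = 3.0000: term = 854.657365
Convexity = (1/P) * sum = 893.700307 / 95.394503 = 9.368468


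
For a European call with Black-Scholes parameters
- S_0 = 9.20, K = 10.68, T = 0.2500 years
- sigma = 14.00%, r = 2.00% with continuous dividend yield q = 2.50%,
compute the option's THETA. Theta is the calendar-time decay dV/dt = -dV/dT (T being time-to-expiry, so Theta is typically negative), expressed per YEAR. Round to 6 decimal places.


Answer: Theta = -0.053812

Derivation:
d1 = -2.1138478497; d2 = -2.1838478497
phi(d1) = 0.0427188545; exp(-qT) = 0.9937694906; exp(-rT) = 0.9950124792
Theta = -S*exp(-qT)*phi(d1)*sigma/(2*sqrt(T)) - r*K*exp(-rT)*N(d2) + q*S*exp(-qT)*N(d1)
N(d1) = 0.0172641323; N(d2) = 0.0144867151; sqrt(T) = 0.5000000000
Term 1 = -9.2000 * 0.9937694906 * 0.0427188545 * 0.1400 / (2 * 0.5000000000) = -0.0546790702
Term 2 = -0.0200 * 10.6800 * 0.9950124792 * 0.0144867151 = -0.0030789291
Term 3 = 0.0250 * 9.2000 * 0.9937694906 * 0.0172641323 = 0.0039460106
Theta = -0.0546790702 + (-0.0030789291) + (0.0039460106) = -0.053812


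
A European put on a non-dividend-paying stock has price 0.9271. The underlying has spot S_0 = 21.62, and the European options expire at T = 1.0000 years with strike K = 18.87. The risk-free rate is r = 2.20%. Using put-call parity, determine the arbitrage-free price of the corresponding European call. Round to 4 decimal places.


Answer: Call price = 4.0877

Derivation:
Put-call parity: C - P = S_0 * exp(-qT) - K * exp(-rT).
S_0 * exp(-qT) = 21.6200 * 1.00000000 = 21.62000000
K * exp(-rT) = 18.8700 * 0.97824024 = 18.45939324
C = P + S*exp(-qT) - K*exp(-rT)
C = 0.9271 + 21.62000000 - 18.45939324 = 4.0877


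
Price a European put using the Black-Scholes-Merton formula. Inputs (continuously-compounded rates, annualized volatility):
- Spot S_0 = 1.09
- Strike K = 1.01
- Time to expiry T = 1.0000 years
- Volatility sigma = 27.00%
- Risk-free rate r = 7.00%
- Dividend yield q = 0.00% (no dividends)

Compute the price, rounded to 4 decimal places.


Answer: Price = 0.0504

Derivation:
d1 = (ln(S/K) + (r - q + 0.5*sigma^2) * T) / (sigma * sqrt(T)) = 0.67658283
d2 = d1 - sigma * sqrt(T) = 0.40658283
exp(-rT) = 0.93239382; exp(-qT) = 1.00000000
P = K * exp(-rT) * N(-d2) - S_0 * exp(-qT) * N(-d1)
N(-d1) = 0.24933534; N(-d2) = 0.34215720
P = 1.0100 * 0.93239382 * 0.34215720 - 1.0900 * 1.00000000 * 0.24933534 = 0.0504


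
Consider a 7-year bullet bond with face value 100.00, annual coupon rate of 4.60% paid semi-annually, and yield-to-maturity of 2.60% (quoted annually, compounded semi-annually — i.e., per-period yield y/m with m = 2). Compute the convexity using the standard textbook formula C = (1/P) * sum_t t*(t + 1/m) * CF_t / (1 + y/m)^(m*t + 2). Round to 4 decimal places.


Coupon per period c = face * coupon_rate / m = 2.300000
Periods per year m = 2; per-period yield y/m = 0.013000
Number of cashflows N = 14
Cashflows (t years, CF_t, discount factor 1/(1+y/m)^(m*t), PV):
  t = 0.5000: CF_t = 2.300000, DF = 0.987167, PV = 2.270484
  t = 1.0000: CF_t = 2.300000, DF = 0.974498, PV = 2.241346
  t = 1.5000: CF_t = 2.300000, DF = 0.961992, PV = 2.212583
  t = 2.0000: CF_t = 2.300000, DF = 0.949647, PV = 2.184188
  t = 2.5000: CF_t = 2.300000, DF = 0.937460, PV = 2.156158
  t = 3.0000: CF_t = 2.300000, DF = 0.925429, PV = 2.128488
  t = 3.5000: CF_t = 2.300000, DF = 0.913553, PV = 2.101173
  t = 4.0000: CF_t = 2.300000, DF = 0.901829, PV = 2.074208
  t = 4.5000: CF_t = 2.300000, DF = 0.890256, PV = 2.047589
  t = 5.0000: CF_t = 2.300000, DF = 0.878831, PV = 2.021312
  t = 5.5000: CF_t = 2.300000, DF = 0.867553, PV = 1.995372
  t = 6.0000: CF_t = 2.300000, DF = 0.856420, PV = 1.969765
  t = 6.5000: CF_t = 2.300000, DF = 0.845429, PV = 1.944487
  t = 7.0000: CF_t = 102.300000, DF = 0.834580, PV = 85.377493
Price P = sum_t PV_t = 112.724646
Convexity numerator sum_t t*(t + 1/m) * CF_t / (1+y/m)^(m*t + 2):
  t = 0.5000: term = 1.106291
  t = 1.0000: term = 3.276282
  t = 1.5000: term = 6.468474
  t = 2.0000: term = 10.642439
  t = 2.5000: term = 15.758794
  t = 3.0000: term = 21.779182
  t = 3.5000: term = 28.666249
  t = 4.0000: term = 36.383618
  t = 4.5000: term = 44.895877
  t = 5.0000: term = 54.168547
  t = 5.5000: term = 64.168071
  t = 6.0000: term = 74.861790
  t = 6.5000: term = 86.217922
  t = 7.0000: term = 4368.011885
Convexity = (1/P) * sum = 4816.405422 / 112.724646 = 42.727173

Answer: Convexity = 42.7272


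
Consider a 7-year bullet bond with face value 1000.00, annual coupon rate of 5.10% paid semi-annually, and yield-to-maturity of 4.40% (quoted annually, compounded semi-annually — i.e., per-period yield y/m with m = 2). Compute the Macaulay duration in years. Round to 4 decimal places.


Answer: Macaulay duration = 5.9988 years

Derivation:
Coupon per period c = face * coupon_rate / m = 25.500000
Periods per year m = 2; per-period yield y/m = 0.022000
Number of cashflows N = 14
Cashflows (t years, CF_t, discount factor 1/(1+y/m)^(m*t), PV):
  t = 0.5000: CF_t = 25.500000, DF = 0.978474, PV = 24.951076
  t = 1.0000: CF_t = 25.500000, DF = 0.957411, PV = 24.413969
  t = 1.5000: CF_t = 25.500000, DF = 0.936801, PV = 23.888424
  t = 2.0000: CF_t = 25.500000, DF = 0.916635, PV = 23.374191
  t = 2.5000: CF_t = 25.500000, DF = 0.896903, PV = 22.871029
  t = 3.0000: CF_t = 25.500000, DF = 0.877596, PV = 22.378697
  t = 3.5000: CF_t = 25.500000, DF = 0.858704, PV = 21.896964
  t = 4.0000: CF_t = 25.500000, DF = 0.840220, PV = 21.425601
  t = 4.5000: CF_t = 25.500000, DF = 0.822133, PV = 20.964385
  t = 5.0000: CF_t = 25.500000, DF = 0.804435, PV = 20.513096
  t = 5.5000: CF_t = 25.500000, DF = 0.787119, PV = 20.071523
  t = 6.0000: CF_t = 25.500000, DF = 0.770175, PV = 19.639455
  t = 6.5000: CF_t = 25.500000, DF = 0.753596, PV = 19.216688
  t = 7.0000: CF_t = 1025.500000, DF = 0.737373, PV = 756.176408
Price P = sum_t PV_t = 1041.781507
Macaulay numerator sum_t t * PV_t:
  t * PV_t at t = 0.5000: 12.475538
  t * PV_t at t = 1.0000: 24.413969
  t * PV_t at t = 1.5000: 35.832636
  t * PV_t at t = 2.0000: 46.748383
  t * PV_t at t = 2.5000: 57.177572
  t * PV_t at t = 3.0000: 67.136092
  t * PV_t at t = 3.5000: 76.639375
  t * PV_t at t = 4.0000: 85.702404
  t * PV_t at t = 4.5000: 94.339731
  t * PV_t at t = 5.0000: 102.565482
  t * PV_t at t = 5.5000: 110.393376
  t * PV_t at t = 6.0000: 117.836730
  t * PV_t at t = 6.5000: 124.908471
  t * PV_t at t = 7.0000: 5293.234854
Macaulay duration D = (sum_t t * PV_t) / P = 6249.404614 / 1041.781507 = 5.998767


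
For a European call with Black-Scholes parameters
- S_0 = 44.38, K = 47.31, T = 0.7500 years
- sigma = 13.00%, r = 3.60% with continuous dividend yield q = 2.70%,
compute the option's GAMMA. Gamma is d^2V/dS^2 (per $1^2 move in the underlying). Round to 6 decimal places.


Answer: Gamma = 0.070658

Derivation:
d1 = -0.4516235624; d2 = -0.5642068649
phi(d1) = 0.3602631817; exp(-qT) = 0.9799536543; exp(-rT) = 0.9733612415
Gamma = exp(-qT) * phi(d1) / (S * sigma * sqrt(T)) = 0.9799536543 * 0.3602631817 / (44.3800 * 0.1300 * 0.8660254038) = 0.070658


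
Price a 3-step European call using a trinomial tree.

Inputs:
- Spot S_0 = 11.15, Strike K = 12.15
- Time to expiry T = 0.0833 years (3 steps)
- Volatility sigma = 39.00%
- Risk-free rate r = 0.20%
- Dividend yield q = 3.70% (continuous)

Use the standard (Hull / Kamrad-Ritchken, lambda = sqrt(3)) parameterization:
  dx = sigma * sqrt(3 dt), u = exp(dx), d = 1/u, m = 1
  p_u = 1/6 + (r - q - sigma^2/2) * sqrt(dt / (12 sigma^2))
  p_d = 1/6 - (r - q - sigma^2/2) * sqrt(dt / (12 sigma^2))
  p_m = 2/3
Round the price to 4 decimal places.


dt = T/N = 0.027767; dx = sigma*sqrt(3*dt) = 0.112561
u = exp(dx) = 1.119140; d = 1/u = 0.893543
p_u = 0.152970, p_m = 0.666667, p_d = 0.180364
Discount per step: exp(-r*dt) = 0.999944
Stock lattice S(k, j) with j the centered position index:
  k=0: S(0,+0) = 11.1500
  k=1: S(1,-1) = 9.9630; S(1,+0) = 11.1500; S(1,+1) = 12.4784
  k=2: S(2,-2) = 8.9024; S(2,-1) = 9.9630; S(2,+0) = 11.1500; S(2,+1) = 12.4784; S(2,+2) = 13.9651
  k=3: S(3,-3) = 7.9547; S(3,-2) = 8.9024; S(3,-1) = 9.9630; S(3,+0) = 11.1500; S(3,+1) = 12.4784; S(3,+2) = 13.9651; S(3,+3) = 15.6289
Terminal payoffs V(N, j) = max(S_T - K, 0):
  V(3,-3) = 0.000000; V(3,-2) = 0.000000; V(3,-1) = 0.000000; V(3,+0) = 0.000000; V(3,+1) = 0.328414; V(3,+2) = 1.815096; V(3,+3) = 3.478901
Backward induction: V(k, j) = exp(-r*dt) * [p_u * V(k+1, j+1) + p_m * V(k+1, j) + p_d * V(k+1, j-1)]
  V(2,-2) = exp(-r*dt) * [p_u*0.000000 + p_m*0.000000 + p_d*0.000000] = 0.000000
  V(2,-1) = exp(-r*dt) * [p_u*0.000000 + p_m*0.000000 + p_d*0.000000] = 0.000000
  V(2,+0) = exp(-r*dt) * [p_u*0.328414 + p_m*0.000000 + p_d*0.000000] = 0.050235
  V(2,+1) = exp(-r*dt) * [p_u*1.815096 + p_m*0.328414 + p_d*0.000000] = 0.496570
  V(2,+2) = exp(-r*dt) * [p_u*3.478901 + p_m*1.815096 + p_d*0.328414] = 1.801364
  V(1,-1) = exp(-r*dt) * [p_u*0.050235 + p_m*0.000000 + p_d*0.000000] = 0.007684
  V(1,+0) = exp(-r*dt) * [p_u*0.496570 + p_m*0.050235 + p_d*0.000000] = 0.109444
  V(1,+1) = exp(-r*dt) * [p_u*1.801364 + p_m*0.496570 + p_d*0.050235] = 0.615627
  V(0,+0) = exp(-r*dt) * [p_u*0.615627 + p_m*0.109444 + p_d*0.007684] = 0.168511

Answer: Price = V(0,0) = 0.1685


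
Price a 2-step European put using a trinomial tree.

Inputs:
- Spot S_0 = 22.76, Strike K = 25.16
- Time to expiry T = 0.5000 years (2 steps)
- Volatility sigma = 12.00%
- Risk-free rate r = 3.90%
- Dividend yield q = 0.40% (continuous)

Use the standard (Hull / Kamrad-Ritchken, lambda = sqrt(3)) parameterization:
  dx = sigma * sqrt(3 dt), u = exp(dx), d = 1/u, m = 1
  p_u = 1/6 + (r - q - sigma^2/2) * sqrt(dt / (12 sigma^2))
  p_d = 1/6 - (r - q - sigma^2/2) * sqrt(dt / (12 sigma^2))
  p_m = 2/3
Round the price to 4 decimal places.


dt = T/N = 0.250000; dx = sigma*sqrt(3*dt) = 0.103923
u = exp(dx) = 1.109515; d = 1/u = 0.901295
p_u = 0.200105, p_m = 0.666667, p_d = 0.133228
Discount per step: exp(-r*dt) = 0.990297
Stock lattice S(k, j) with j the centered position index:
  k=0: S(0,+0) = 22.7600
  k=1: S(1,-1) = 20.5135; S(1,+0) = 22.7600; S(1,+1) = 25.2526
  k=2: S(2,-2) = 18.4887; S(2,-1) = 20.5135; S(2,+0) = 22.7600; S(2,+1) = 25.2526; S(2,+2) = 28.0181
Terminal payoffs V(N, j) = max(K - S_T, 0):
  V(2,-2) = 6.671323; V(2,-1) = 4.646534; V(2,+0) = 2.400000; V(2,+1) = 0.000000; V(2,+2) = 0.000000
Backward induction: V(k, j) = exp(-r*dt) * [p_u * V(k+1, j+1) + p_m * V(k+1, j) + p_d * V(k+1, j-1)]
  V(1,-1) = exp(-r*dt) * [p_u*2.400000 + p_m*4.646534 + p_d*6.671323] = 4.423412
  V(1,+0) = exp(-r*dt) * [p_u*0.000000 + p_m*2.400000 + p_d*4.646534] = 2.197520
  V(1,+1) = exp(-r*dt) * [p_u*0.000000 + p_m*0.000000 + p_d*2.400000] = 0.316646
  V(0,+0) = exp(-r*dt) * [p_u*0.316646 + p_m*2.197520 + p_d*4.423412] = 2.097153

Answer: Price = V(0,0) = 2.0972


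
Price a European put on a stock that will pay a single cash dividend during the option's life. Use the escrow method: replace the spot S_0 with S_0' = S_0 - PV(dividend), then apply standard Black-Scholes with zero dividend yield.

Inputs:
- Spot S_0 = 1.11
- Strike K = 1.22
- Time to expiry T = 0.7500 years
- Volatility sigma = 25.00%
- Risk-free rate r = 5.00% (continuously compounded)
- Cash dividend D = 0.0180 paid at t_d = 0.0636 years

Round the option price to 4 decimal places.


PV(D) = D * exp(-r * t_d) = 0.0180 * 0.99682505 = 0.01794285
S_0' = S_0 - PV(D) = 1.1100 - 0.01794285 = 1.09205715
d1 = (ln(S_0'/K) + (r + sigma^2/2)*T) / (sigma*sqrt(T)) = -0.23024797
d2 = d1 - sigma*sqrt(T) = -0.44675432
exp(-rT) = 0.96319442
N(-d1) = 0.59105046; N(-d2) = 0.67247377
P = K * exp(-rT) * N(-d2) - S_0' * N(-d1) = 1.2200 * 0.96319442 * 0.67247377 - 1.09205715 * 0.59105046 = 0.1448

Answer: Price = 0.1448


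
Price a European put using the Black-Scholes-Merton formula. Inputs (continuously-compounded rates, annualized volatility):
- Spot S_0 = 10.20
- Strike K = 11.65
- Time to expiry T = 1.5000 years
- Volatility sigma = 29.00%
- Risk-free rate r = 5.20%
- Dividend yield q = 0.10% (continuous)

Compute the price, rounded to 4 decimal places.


Answer: Price = 1.7912

Derivation:
d1 = (ln(S/K) + (r - q + 0.5*sigma^2) * T) / (sigma * sqrt(T)) = 0.01874153
d2 = d1 - sigma * sqrt(T) = -0.33643449
exp(-rT) = 0.92496443; exp(-qT) = 0.99850112
P = K * exp(-rT) * N(-d2) - S_0 * exp(-qT) * N(-d1)
N(-d1) = 0.49252365; N(-d2) = 0.63172838
P = 11.6500 * 0.92496443 * 0.63172838 - 10.2000 * 0.99850112 * 0.49252365 = 1.7912


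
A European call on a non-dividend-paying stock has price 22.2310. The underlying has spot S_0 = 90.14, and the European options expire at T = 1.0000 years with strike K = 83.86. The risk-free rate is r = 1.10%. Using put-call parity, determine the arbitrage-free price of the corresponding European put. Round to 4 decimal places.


Answer: Put price = 15.0336

Derivation:
Put-call parity: C - P = S_0 * exp(-qT) - K * exp(-rT).
S_0 * exp(-qT) = 90.1400 * 1.00000000 = 90.14000000
K * exp(-rT) = 83.8600 * 0.98906028 = 82.94259498
P = C - S*exp(-qT) + K*exp(-rT)
P = 22.2310 - 90.14000000 + 82.94259498 = 15.0336


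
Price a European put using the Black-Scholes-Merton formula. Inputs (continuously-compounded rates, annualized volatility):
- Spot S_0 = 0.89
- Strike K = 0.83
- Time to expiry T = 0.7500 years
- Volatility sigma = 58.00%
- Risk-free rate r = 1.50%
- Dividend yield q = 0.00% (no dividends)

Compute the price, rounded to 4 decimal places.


d1 = (ln(S/K) + (r - q + 0.5*sigma^2) * T) / (sigma * sqrt(T)) = 0.41249838
d2 = d1 - sigma * sqrt(T) = -0.08979636
exp(-rT) = 0.98881304; exp(-qT) = 1.00000000
P = K * exp(-rT) * N(-d2) - S_0 * exp(-qT) * N(-d1)
N(-d1) = 0.33998709; N(-d2) = 0.53577548
P = 0.8300 * 0.98881304 * 0.53577548 - 0.8900 * 1.00000000 * 0.33998709 = 0.1371

Answer: Price = 0.1371


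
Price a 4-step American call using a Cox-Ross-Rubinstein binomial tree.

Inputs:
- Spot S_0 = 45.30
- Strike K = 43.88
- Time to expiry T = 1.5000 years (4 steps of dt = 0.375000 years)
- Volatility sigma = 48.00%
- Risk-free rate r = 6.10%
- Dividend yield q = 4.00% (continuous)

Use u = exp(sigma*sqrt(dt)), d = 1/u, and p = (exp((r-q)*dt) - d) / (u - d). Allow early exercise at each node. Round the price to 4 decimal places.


dt = T/N = 0.375000
u = exp(sigma*sqrt(dt)) = 1.341702; d = 1/u = 0.745322
p = (exp((r-q)*dt) - d) / (u - d) = 0.440297
Discount per step: exp(-r*dt) = 0.977385
Stock lattice S(k, i) with i counting down-moves:
  k=0: S(0,0) = 45.3000
  k=1: S(1,0) = 60.7791; S(1,1) = 33.7631
  k=2: S(2,0) = 81.5474; S(2,1) = 45.3000; S(2,2) = 25.1644
  k=3: S(3,0) = 109.4123; S(3,1) = 60.7791; S(3,2) = 33.7631; S(3,3) = 18.7556
  k=4: S(4,0) = 146.7987; S(4,1) = 81.5474; S(4,2) = 45.3000; S(4,3) = 25.1644; S(4,4) = 13.9789
Terminal payoffs V(N, i) = max(S_T - K, 0):
  V(4,0) = 102.918678; V(4,1) = 37.667410; V(4,2) = 1.420000; V(4,3) = 0.000000; V(4,4) = 0.000000
Backward induction: V(k, i) = exp(-r*dt) * [p * V(k+1, i) + (1-p) * V(k+1, i+1)]; then take max(V_cont, immediate exercise) for American.
  V(3,0) = exp(-r*dt) * [p*102.918678 + (1-p)*37.667410] = 64.895727; exercise = 65.532303; V(3,0) = max -> 65.532303
  V(3,1) = exp(-r*dt) * [p*37.667410 + (1-p)*1.420000] = 16.986568; exercise = 16.899089; V(3,1) = max -> 16.986568
  V(3,2) = exp(-r*dt) * [p*1.420000 + (1-p)*0.000000] = 0.611082; exercise = 0.000000; V(3,2) = max -> 0.611082
  V(3,3) = exp(-r*dt) * [p*0.000000 + (1-p)*0.000000] = 0.000000; exercise = 0.000000; V(3,3) = max -> 0.000000
  V(2,0) = exp(-r*dt) * [p*65.532303 + (1-p)*16.986568] = 37.493544; exercise = 37.667410; V(2,0) = max -> 37.667410
  V(2,1) = exp(-r*dt) * [p*16.986568 + (1-p)*0.611082] = 7.644276; exercise = 1.420000; V(2,1) = max -> 7.644276
  V(2,2) = exp(-r*dt) * [p*0.611082 + (1-p)*0.000000] = 0.262972; exercise = 0.000000; V(2,2) = max -> 0.262972
  V(1,0) = exp(-r*dt) * [p*37.667410 + (1-p)*7.644276] = 20.391530; exercise = 16.899089; V(1,0) = max -> 20.391530
  V(1,1) = exp(-r*dt) * [p*7.644276 + (1-p)*0.262972] = 3.433489; exercise = 0.000000; V(1,1) = max -> 3.433489
  V(0,0) = exp(-r*dt) * [p*20.391530 + (1-p)*3.433489] = 10.653549; exercise = 1.420000; V(0,0) = max -> 10.653549

Answer: Price = V(0,0) = 10.6535


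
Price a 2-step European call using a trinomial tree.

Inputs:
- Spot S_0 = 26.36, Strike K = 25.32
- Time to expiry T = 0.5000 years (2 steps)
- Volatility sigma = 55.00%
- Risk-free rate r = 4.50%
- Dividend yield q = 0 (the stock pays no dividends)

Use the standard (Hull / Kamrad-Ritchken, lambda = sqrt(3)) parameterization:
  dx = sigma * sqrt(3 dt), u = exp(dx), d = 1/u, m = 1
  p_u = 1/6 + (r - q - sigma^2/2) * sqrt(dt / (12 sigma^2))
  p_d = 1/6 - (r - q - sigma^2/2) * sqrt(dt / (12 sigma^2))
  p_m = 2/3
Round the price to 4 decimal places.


dt = T/N = 0.250000; dx = sigma*sqrt(3*dt) = 0.476314
u = exp(dx) = 1.610128; d = 1/u = 0.621068
p_u = 0.138783, p_m = 0.666667, p_d = 0.194550
Discount per step: exp(-r*dt) = 0.988813
Stock lattice S(k, j) with j the centered position index:
  k=0: S(0,+0) = 26.3600
  k=1: S(1,-1) = 16.3714; S(1,+0) = 26.3600; S(1,+1) = 42.4430
  k=2: S(2,-2) = 10.1677; S(2,-1) = 16.3714; S(2,+0) = 26.3600; S(2,+1) = 42.4430; S(2,+2) = 68.3387
Terminal payoffs V(N, j) = max(S_T - K, 0):
  V(2,-2) = 0.000000; V(2,-1) = 0.000000; V(2,+0) = 1.040000; V(2,+1) = 17.122987; V(2,+2) = 43.018661
Backward induction: V(k, j) = exp(-r*dt) * [p_u * V(k+1, j+1) + p_m * V(k+1, j) + p_d * V(k+1, j-1)]
  V(1,-1) = exp(-r*dt) * [p_u*1.040000 + p_m*0.000000 + p_d*0.000000] = 0.142720
  V(1,+0) = exp(-r*dt) * [p_u*17.122987 + p_m*1.040000 + p_d*0.000000] = 3.035377
  V(1,+1) = exp(-r*dt) * [p_u*43.018661 + p_m*17.122987 + p_d*1.040000] = 17.391172
  V(0,+0) = exp(-r*dt) * [p_u*17.391172 + p_m*3.035377 + p_d*0.142720] = 4.415005

Answer: Price = V(0,0) = 4.4150


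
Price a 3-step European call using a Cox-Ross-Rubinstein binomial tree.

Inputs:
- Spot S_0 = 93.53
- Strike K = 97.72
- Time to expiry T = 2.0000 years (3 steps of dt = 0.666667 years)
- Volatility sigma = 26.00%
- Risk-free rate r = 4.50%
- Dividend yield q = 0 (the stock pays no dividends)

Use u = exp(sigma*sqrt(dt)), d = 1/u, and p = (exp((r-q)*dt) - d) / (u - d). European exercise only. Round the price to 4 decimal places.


Answer: Price = V(0,0) = 16.4287

Derivation:
dt = T/N = 0.666667
u = exp(sigma*sqrt(dt)) = 1.236505; d = 1/u = 0.808731
p = (exp((r-q)*dt) - d) / (u - d) = 0.518319
Discount per step: exp(-r*dt) = 0.970446
Stock lattice S(k, i) with i counting down-moves:
  k=0: S(0,0) = 93.5300
  k=1: S(1,0) = 115.6503; S(1,1) = 75.6406
  k=2: S(2,0) = 143.0023; S(2,1) = 93.5300; S(2,2) = 61.1729
  k=3: S(3,0) = 176.8231; S(3,1) = 115.6503; S(3,2) = 75.6406; S(3,3) = 49.4724
Terminal payoffs V(N, i) = max(S_T - K, 0):
  V(3,0) = 79.103060; V(3,1) = 17.930343; V(3,2) = 0.000000; V(3,3) = 0.000000
Backward induction: V(k, i) = exp(-r*dt) * [p * V(k+1, i) + (1-p) * V(k+1, i+1)].
  V(2,0) = exp(-r*dt) * [p*79.103060 + (1-p)*17.930343] = 48.170326
  V(2,1) = exp(-r*dt) * [p*17.930343 + (1-p)*0.000000] = 9.018971
  V(2,2) = exp(-r*dt) * [p*0.000000 + (1-p)*0.000000] = 0.000000
  V(1,0) = exp(-r*dt) * [p*48.170326 + (1-p)*9.018971] = 28.445570
  V(1,1) = exp(-r*dt) * [p*9.018971 + (1-p)*0.000000] = 4.536546
  V(0,0) = exp(-r*dt) * [p*28.445570 + (1-p)*4.536546] = 16.428721


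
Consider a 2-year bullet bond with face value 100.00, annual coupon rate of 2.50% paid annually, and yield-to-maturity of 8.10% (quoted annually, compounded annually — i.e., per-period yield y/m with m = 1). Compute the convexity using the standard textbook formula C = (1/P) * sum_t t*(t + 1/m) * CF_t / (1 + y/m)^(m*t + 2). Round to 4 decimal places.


Answer: Convexity = 5.0466

Derivation:
Coupon per period c = face * coupon_rate / m = 2.500000
Periods per year m = 1; per-period yield y/m = 0.081000
Number of cashflows N = 2
Cashflows (t years, CF_t, discount factor 1/(1+y/m)^(m*t), PV):
  t = 1.0000: CF_t = 2.500000, DF = 0.925069, PV = 2.312673
  t = 2.0000: CF_t = 102.500000, DF = 0.855753, PV = 87.714719
Price P = sum_t PV_t = 90.027393
Convexity numerator sum_t t*(t + 1/m) * CF_t / (1+y/m)^(m*t + 2):
  t = 1.0000: term = 3.958156
  t = 2.0000: term = 450.372993
Convexity = (1/P) * sum = 454.331149 / 90.027393 = 5.046588


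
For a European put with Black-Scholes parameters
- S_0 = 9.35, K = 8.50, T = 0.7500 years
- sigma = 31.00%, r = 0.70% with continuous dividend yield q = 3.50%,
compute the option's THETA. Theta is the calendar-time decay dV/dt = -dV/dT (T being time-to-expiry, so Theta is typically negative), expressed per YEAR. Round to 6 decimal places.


d1 = 0.4110275009; d2 = 0.1425596257
phi(d1) = 0.3666269854; exp(-qT) = 0.9740915363; exp(-rT) = 0.9947637572
Theta = -S*exp(-qT)*phi(d1)*sigma/(2*sqrt(T)) + r*K*exp(-rT)*N(-d2) - q*S*exp(-qT)*N(-d1)
N(-d1) = 0.3405261847; N(-d2) = 0.4433189929; sqrt(T) = 0.8660254038
Term 1 = -9.3500 * 0.9740915363 * 0.3666269854 * 0.3100 / (2 * 0.8660254038) = -0.5976361716
Term 2 = 0.0070 * 8.5000 * 0.9947637572 * 0.4433189929 = 0.0262393612
Term 3 = -0.0350 * 9.3500 * 0.9740915363 * 0.3405261847 = -0.1085500274
Theta = -0.5976361716 + (0.0262393612) + (-0.1085500274) = -0.679947

Answer: Theta = -0.679947


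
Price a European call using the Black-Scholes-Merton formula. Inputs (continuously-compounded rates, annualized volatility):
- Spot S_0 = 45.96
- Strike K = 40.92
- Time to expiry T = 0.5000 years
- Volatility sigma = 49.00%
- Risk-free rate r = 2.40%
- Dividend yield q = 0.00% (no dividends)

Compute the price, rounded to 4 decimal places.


d1 = (ln(S/K) + (r - q + 0.5*sigma^2) * T) / (sigma * sqrt(T)) = 0.54310855
d2 = d1 - sigma * sqrt(T) = 0.19662623
exp(-rT) = 0.98807171; exp(-qT) = 1.00000000
C = S_0 * exp(-qT) * N(d1) - K * exp(-rT) * N(d2)
N(d1) = 0.70647247; N(d2) = 0.57793998
C = 45.9600 * 1.00000000 * 0.70647247 - 40.9200 * 0.98807171 * 0.57793998 = 9.1023

Answer: Price = 9.1023


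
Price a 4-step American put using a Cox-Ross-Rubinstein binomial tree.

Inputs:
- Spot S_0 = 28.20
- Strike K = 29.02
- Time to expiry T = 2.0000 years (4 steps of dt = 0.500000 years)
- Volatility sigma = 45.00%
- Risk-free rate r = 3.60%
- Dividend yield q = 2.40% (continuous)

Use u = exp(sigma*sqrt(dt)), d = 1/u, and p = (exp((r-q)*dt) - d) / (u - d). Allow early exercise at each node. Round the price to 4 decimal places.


dt = T/N = 0.500000
u = exp(sigma*sqrt(dt)) = 1.374648; d = 1/u = 0.727459
p = (exp((r-q)*dt) - d) / (u - d) = 0.430414
Discount per step: exp(-r*dt) = 0.982161
Stock lattice S(k, i) with i counting down-moves:
  k=0: S(0,0) = 28.2000
  k=1: S(1,0) = 38.7651; S(1,1) = 20.5143
  k=2: S(2,0) = 53.2884; S(2,1) = 28.2000; S(2,2) = 14.9233
  k=3: S(3,0) = 73.2528; S(3,1) = 38.7651; S(3,2) = 20.5143; S(3,3) = 10.8561
  k=4: S(4,0) = 100.6968; S(4,1) = 53.2884; S(4,2) = 28.2000; S(4,3) = 14.9233; S(4,4) = 7.8974
Terminal payoffs V(N, i) = max(K - S_T, 0):
  V(4,0) = 0.000000; V(4,1) = 0.000000; V(4,2) = 0.820000; V(4,3) = 14.096668; V(4,4) = 21.122630
Backward induction: V(k, i) = exp(-r*dt) * [p * V(k+1, i) + (1-p) * V(k+1, i+1)]; then take max(V_cont, immediate exercise) for American.
  V(3,0) = exp(-r*dt) * [p*0.000000 + (1-p)*0.000000] = 0.000000; exercise = 0.000000; V(3,0) = max -> 0.000000
  V(3,1) = exp(-r*dt) * [p*0.000000 + (1-p)*0.820000] = 0.458729; exercise = 0.000000; V(3,1) = max -> 0.458729
  V(3,2) = exp(-r*dt) * [p*0.820000 + (1-p)*14.096668] = 8.232679; exercise = 8.505665; V(3,2) = max -> 8.505665
  V(3,3) = exp(-r*dt) * [p*14.096668 + (1-p)*21.122630] = 17.775700; exercise = 18.163893; V(3,3) = max -> 18.163893
  V(2,0) = exp(-r*dt) * [p*0.000000 + (1-p)*0.458729] = 0.256625; exercise = 0.000000; V(2,0) = max -> 0.256625
  V(2,1) = exp(-r*dt) * [p*0.458729 + (1-p)*8.505665] = 4.952207; exercise = 0.820000; V(2,1) = max -> 4.952207
  V(2,2) = exp(-r*dt) * [p*8.505665 + (1-p)*18.163893] = 13.756991; exercise = 14.096668; V(2,2) = max -> 14.096668
  V(1,0) = exp(-r*dt) * [p*0.256625 + (1-p)*4.952207] = 2.878875; exercise = 0.000000; V(1,0) = max -> 2.878875
  V(1,1) = exp(-r*dt) * [p*4.952207 + (1-p)*14.096668] = 9.979509; exercise = 8.505665; V(1,1) = max -> 9.979509
  V(0,0) = exp(-r*dt) * [p*2.878875 + (1-p)*9.979509] = 6.799795; exercise = 0.820000; V(0,0) = max -> 6.799795

Answer: Price = V(0,0) = 6.7998


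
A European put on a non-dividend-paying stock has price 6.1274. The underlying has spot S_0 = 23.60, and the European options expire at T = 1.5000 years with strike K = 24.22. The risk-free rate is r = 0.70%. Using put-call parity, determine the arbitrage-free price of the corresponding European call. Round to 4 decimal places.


Answer: Call price = 5.7604

Derivation:
Put-call parity: C - P = S_0 * exp(-qT) - K * exp(-rT).
S_0 * exp(-qT) = 23.6000 * 1.00000000 = 23.60000000
K * exp(-rT) = 24.2200 * 0.98955493 = 23.96702047
C = P + S*exp(-qT) - K*exp(-rT)
C = 6.1274 + 23.60000000 - 23.96702047 = 5.7604


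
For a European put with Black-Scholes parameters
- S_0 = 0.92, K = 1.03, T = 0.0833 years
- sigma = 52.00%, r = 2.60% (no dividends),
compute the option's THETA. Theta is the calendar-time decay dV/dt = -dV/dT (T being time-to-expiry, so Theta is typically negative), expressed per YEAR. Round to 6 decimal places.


d1 = -0.6630580919; d2 = -0.8131391367
phi(d1) = 0.3202153471; exp(-qT) = 1.0000000000; exp(-rT) = 0.9978365437
Theta = -S*exp(-qT)*phi(d1)*sigma/(2*sqrt(T)) + r*K*exp(-rT)*N(-d2) - q*S*exp(-qT)*N(-d1)
N(-d1) = 0.7463533252; N(-d2) = 0.7919308550; sqrt(T) = 0.2886173938
Term 1 = -0.9200 * 1.0000000000 * 0.3202153471 * 0.5200 / (2 * 0.2886173938) = -0.2653877163
Term 2 = 0.0260 * 1.0300 * 0.9978365437 * 0.7919308550 = 0.0211620259
Term 3 = 0 (no dividend yield, q = 0)
Theta = -0.2653877163 + (0.0211620259) + (0.0000000000) = -0.244226

Answer: Theta = -0.244226


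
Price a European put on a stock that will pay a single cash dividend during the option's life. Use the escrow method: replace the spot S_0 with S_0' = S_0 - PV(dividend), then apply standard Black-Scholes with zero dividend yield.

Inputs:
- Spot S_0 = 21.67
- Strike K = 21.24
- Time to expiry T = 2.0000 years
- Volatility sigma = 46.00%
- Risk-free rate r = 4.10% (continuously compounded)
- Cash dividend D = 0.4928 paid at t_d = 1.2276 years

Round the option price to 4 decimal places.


PV(D) = D * exp(-r * t_d) = 0.4928 * 0.95091405 = 0.46861044
S_0' = S_0 - PV(D) = 21.6700 - 0.46861044 = 21.20138956
d1 = (ln(S_0'/K) + (r + sigma^2/2)*T) / (sigma*sqrt(T)) = 0.44852172
d2 = d1 - sigma*sqrt(T) = -0.20201652
exp(-rT) = 0.92127196
N(-d1) = 0.32688836; N(-d2) = 0.58004810
P = K * exp(-rT) * N(-d2) - S_0' * N(-d1) = 21.2400 * 0.92127196 * 0.58004810 - 21.20138956 * 0.32688836 = 4.4198

Answer: Price = 4.4198


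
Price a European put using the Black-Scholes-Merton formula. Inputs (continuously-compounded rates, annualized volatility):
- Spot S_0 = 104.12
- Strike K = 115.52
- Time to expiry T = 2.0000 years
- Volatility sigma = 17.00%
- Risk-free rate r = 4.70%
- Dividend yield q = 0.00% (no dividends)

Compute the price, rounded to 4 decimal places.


Answer: Price = 10.5383

Derivation:
d1 = (ln(S/K) + (r - q + 0.5*sigma^2) * T) / (sigma * sqrt(T)) = 0.07903127
d2 = d1 - sigma * sqrt(T) = -0.16138504
exp(-rT) = 0.91028276; exp(-qT) = 1.00000000
P = K * exp(-rT) * N(-d2) - S_0 * exp(-qT) * N(-d1)
N(-d1) = 0.46850388; N(-d2) = 0.56410493
P = 115.5200 * 0.91028276 * 0.56410493 - 104.1200 * 1.00000000 * 0.46850388 = 10.5383


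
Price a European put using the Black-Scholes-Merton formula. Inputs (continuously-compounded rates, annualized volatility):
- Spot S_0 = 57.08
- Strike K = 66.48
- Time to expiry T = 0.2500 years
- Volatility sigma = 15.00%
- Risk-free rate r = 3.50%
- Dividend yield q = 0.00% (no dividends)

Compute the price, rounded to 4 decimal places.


d1 = (ln(S/K) + (r - q + 0.5*sigma^2) * T) / (sigma * sqrt(T)) = -1.87846477
d2 = d1 - sigma * sqrt(T) = -1.95346477
exp(-rT) = 0.99128817; exp(-qT) = 1.00000000
P = K * exp(-rT) * N(-d2) - S_0 * exp(-qT) * N(-d1)
N(-d1) = 0.96984119; N(-d2) = 0.97461773
P = 66.4800 * 0.99128817 * 0.97461773 - 57.0800 * 1.00000000 * 0.96984119 = 8.8696

Answer: Price = 8.8696


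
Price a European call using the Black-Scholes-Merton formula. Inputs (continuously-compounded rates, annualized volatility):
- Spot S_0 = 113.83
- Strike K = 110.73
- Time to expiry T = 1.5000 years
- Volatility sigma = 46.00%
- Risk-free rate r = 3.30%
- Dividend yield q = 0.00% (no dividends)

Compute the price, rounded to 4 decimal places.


Answer: Price = 28.7580

Derivation:
d1 = (ln(S/K) + (r - q + 0.5*sigma^2) * T) / (sigma * sqrt(T)) = 0.41856331
d2 = d1 - sigma * sqrt(T) = -0.14481933
exp(-rT) = 0.95170516; exp(-qT) = 1.00000000
C = S_0 * exp(-qT) * N(d1) - K * exp(-rT) * N(d2)
N(d1) = 0.66223234; N(d2) = 0.44242676
C = 113.8300 * 1.00000000 * 0.66223234 - 110.7300 * 0.95170516 * 0.44242676 = 28.7580


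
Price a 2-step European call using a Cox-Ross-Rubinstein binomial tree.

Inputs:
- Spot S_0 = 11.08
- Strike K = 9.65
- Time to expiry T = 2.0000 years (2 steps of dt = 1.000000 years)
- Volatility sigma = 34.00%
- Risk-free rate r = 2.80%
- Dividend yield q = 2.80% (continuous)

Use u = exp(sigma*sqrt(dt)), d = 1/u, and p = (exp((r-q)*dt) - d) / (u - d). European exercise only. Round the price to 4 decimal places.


Answer: Price = V(0,0) = 2.6547

Derivation:
dt = T/N = 1.000000
u = exp(sigma*sqrt(dt)) = 1.404948; d = 1/u = 0.711770
p = (exp((r-q)*dt) - d) / (u - d) = 0.415809
Discount per step: exp(-r*dt) = 0.972388
Stock lattice S(k, i) with i counting down-moves:
  k=0: S(0,0) = 11.0800
  k=1: S(1,0) = 15.5668; S(1,1) = 7.8864
  k=2: S(2,0) = 21.8706; S(2,1) = 11.0800; S(2,2) = 5.6133
Terminal payoffs V(N, i) = max(S_T - K, 0):
  V(2,0) = 12.220565; V(2,1) = 1.430000; V(2,2) = 0.000000
Backward induction: V(k, i) = exp(-r*dt) * [p * V(k+1, i) + (1-p) * V(k+1, i+1)].
  V(1,0) = exp(-r*dt) * [p*12.220565 + (1-p)*1.430000] = 5.753446
  V(1,1) = exp(-r*dt) * [p*1.430000 + (1-p)*0.000000] = 0.578189
  V(0,0) = exp(-r*dt) * [p*5.753446 + (1-p)*0.578189] = 2.654727


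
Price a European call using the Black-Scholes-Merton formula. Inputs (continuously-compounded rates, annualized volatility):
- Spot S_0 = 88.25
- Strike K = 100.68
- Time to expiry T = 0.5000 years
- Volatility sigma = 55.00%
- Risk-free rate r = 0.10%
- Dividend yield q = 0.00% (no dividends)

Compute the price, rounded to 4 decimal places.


Answer: Price = 9.1808

Derivation:
d1 = (ln(S/K) + (r - q + 0.5*sigma^2) * T) / (sigma * sqrt(T)) = -0.14308878
d2 = d1 - sigma * sqrt(T) = -0.53199751
exp(-rT) = 0.99950012; exp(-qT) = 1.00000000
C = S_0 * exp(-qT) * N(d1) - K * exp(-rT) * N(d2)
N(d1) = 0.44311003; N(d2) = 0.29736386
C = 88.2500 * 1.00000000 * 0.44311003 - 100.6800 * 0.99950012 * 0.29736386 = 9.1808


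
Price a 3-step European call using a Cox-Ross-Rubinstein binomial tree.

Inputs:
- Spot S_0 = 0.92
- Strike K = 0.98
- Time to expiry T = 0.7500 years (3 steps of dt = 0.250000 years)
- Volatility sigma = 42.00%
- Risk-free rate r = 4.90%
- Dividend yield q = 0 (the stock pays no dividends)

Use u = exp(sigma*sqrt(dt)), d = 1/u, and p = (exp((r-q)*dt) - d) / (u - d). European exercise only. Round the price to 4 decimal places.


Answer: Price = V(0,0) = 0.1314

Derivation:
dt = T/N = 0.250000
u = exp(sigma*sqrt(dt)) = 1.233678; d = 1/u = 0.810584
p = (exp((r-q)*dt) - d) / (u - d) = 0.476824
Discount per step: exp(-r*dt) = 0.987825
Stock lattice S(k, i) with i counting down-moves:
  k=0: S(0,0) = 0.9200
  k=1: S(1,0) = 1.1350; S(1,1) = 0.7457
  k=2: S(2,0) = 1.4002; S(2,1) = 0.9200; S(2,2) = 0.6045
  k=3: S(3,0) = 1.7274; S(3,1) = 1.1350; S(3,2) = 0.7457; S(3,3) = 0.4900
Terminal payoffs V(N, i) = max(S_T - K, 0):
  V(3,0) = 0.747402; V(3,1) = 0.154984; V(3,2) = 0.000000; V(3,3) = 0.000000
Backward induction: V(k, i) = exp(-r*dt) * [p * V(k+1, i) + (1-p) * V(k+1, i+1)].
  V(2,0) = exp(-r*dt) * [p*0.747402 + (1-p)*0.154984] = 0.432136
  V(2,1) = exp(-r*dt) * [p*0.154984 + (1-p)*0.000000] = 0.073000
  V(2,2) = exp(-r*dt) * [p*0.000000 + (1-p)*0.000000] = 0.000000
  V(1,0) = exp(-r*dt) * [p*0.432136 + (1-p)*0.073000] = 0.241271
  V(1,1) = exp(-r*dt) * [p*0.073000 + (1-p)*0.000000] = 0.034384
  V(0,0) = exp(-r*dt) * [p*0.241271 + (1-p)*0.034384] = 0.131413


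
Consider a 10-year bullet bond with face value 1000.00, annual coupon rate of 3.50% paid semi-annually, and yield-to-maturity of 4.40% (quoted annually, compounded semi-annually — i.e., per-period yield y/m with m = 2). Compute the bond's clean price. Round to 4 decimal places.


Answer: Price = 927.8192

Derivation:
Coupon per period c = face * coupon_rate / m = 17.500000
Periods per year m = 2; per-period yield y/m = 0.022000
Number of cashflows N = 20
Cashflows (t years, CF_t, discount factor 1/(1+y/m)^(m*t), PV):
  t = 0.5000: CF_t = 17.500000, DF = 0.978474, PV = 17.123288
  t = 1.0000: CF_t = 17.500000, DF = 0.957411, PV = 16.754685
  t = 1.5000: CF_t = 17.500000, DF = 0.936801, PV = 16.394016
  t = 2.0000: CF_t = 17.500000, DF = 0.916635, PV = 16.041112
  t = 2.5000: CF_t = 17.500000, DF = 0.896903, PV = 15.695804
  t = 3.0000: CF_t = 17.500000, DF = 0.877596, PV = 15.357930
  t = 3.5000: CF_t = 17.500000, DF = 0.858704, PV = 15.027328
  t = 4.0000: CF_t = 17.500000, DF = 0.840220, PV = 14.703844
  t = 4.5000: CF_t = 17.500000, DF = 0.822133, PV = 14.387323
  t = 5.0000: CF_t = 17.500000, DF = 0.804435, PV = 14.077615
  t = 5.5000: CF_t = 17.500000, DF = 0.787119, PV = 13.774575
  t = 6.0000: CF_t = 17.500000, DF = 0.770175, PV = 13.478057
  t = 6.5000: CF_t = 17.500000, DF = 0.753596, PV = 13.187923
  t = 7.0000: CF_t = 17.500000, DF = 0.737373, PV = 12.904034
  t = 7.5000: CF_t = 17.500000, DF = 0.721500, PV = 12.626257
  t = 8.0000: CF_t = 17.500000, DF = 0.705969, PV = 12.354459
  t = 8.5000: CF_t = 17.500000, DF = 0.690772, PV = 12.088511
  t = 9.0000: CF_t = 17.500000, DF = 0.675902, PV = 11.828289
  t = 9.5000: CF_t = 17.500000, DF = 0.661352, PV = 11.573668
  t = 10.0000: CF_t = 1017.500000, DF = 0.647116, PV = 658.440448
Price P = sum_t PV_t = 927.819165


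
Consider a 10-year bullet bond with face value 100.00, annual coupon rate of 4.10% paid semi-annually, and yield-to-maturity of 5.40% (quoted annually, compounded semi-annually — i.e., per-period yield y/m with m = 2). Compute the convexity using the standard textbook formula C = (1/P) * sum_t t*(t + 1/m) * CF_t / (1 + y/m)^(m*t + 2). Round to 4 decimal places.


Answer: Convexity = 76.0189

Derivation:
Coupon per period c = face * coupon_rate / m = 2.050000
Periods per year m = 2; per-period yield y/m = 0.027000
Number of cashflows N = 20
Cashflows (t years, CF_t, discount factor 1/(1+y/m)^(m*t), PV):
  t = 0.5000: CF_t = 2.050000, DF = 0.973710, PV = 1.996105
  t = 1.0000: CF_t = 2.050000, DF = 0.948111, PV = 1.943627
  t = 1.5000: CF_t = 2.050000, DF = 0.923185, PV = 1.892529
  t = 2.0000: CF_t = 2.050000, DF = 0.898914, PV = 1.842774
  t = 2.5000: CF_t = 2.050000, DF = 0.875282, PV = 1.794327
  t = 3.0000: CF_t = 2.050000, DF = 0.852270, PV = 1.747154
  t = 3.5000: CF_t = 2.050000, DF = 0.829864, PV = 1.701221
  t = 4.0000: CF_t = 2.050000, DF = 0.808047, PV = 1.656496
  t = 4.5000: CF_t = 2.050000, DF = 0.786803, PV = 1.612946
  t = 5.0000: CF_t = 2.050000, DF = 0.766118, PV = 1.570542
  t = 5.5000: CF_t = 2.050000, DF = 0.745976, PV = 1.529252
  t = 6.0000: CF_t = 2.050000, DF = 0.726365, PV = 1.489047
  t = 6.5000: CF_t = 2.050000, DF = 0.707268, PV = 1.449900
  t = 7.0000: CF_t = 2.050000, DF = 0.688674, PV = 1.411782
  t = 7.5000: CF_t = 2.050000, DF = 0.670569, PV = 1.374666
  t = 8.0000: CF_t = 2.050000, DF = 0.652939, PV = 1.338526
  t = 8.5000: CF_t = 2.050000, DF = 0.635774, PV = 1.303336
  t = 9.0000: CF_t = 2.050000, DF = 0.619059, PV = 1.269071
  t = 9.5000: CF_t = 2.050000, DF = 0.602784, PV = 1.235707
  t = 10.0000: CF_t = 102.050000, DF = 0.586937, PV = 59.896871
Price P = sum_t PV_t = 90.055879
Convexity numerator sum_t t*(t + 1/m) * CF_t / (1+y/m)^(m*t + 2):
  t = 0.5000: term = 0.946264
  t = 1.0000: term = 2.764161
  t = 1.5000: term = 5.382982
  t = 2.0000: term = 8.735770
  t = 2.5000: term = 12.759158
  t = 3.0000: term = 17.393205
  t = 3.5000: term = 22.581246
  t = 4.0000: term = 28.269748
  t = 4.5000: term = 34.408164
  t = 5.0000: term = 40.948805
  t = 5.5000: term = 47.846705
  t = 6.0000: term = 55.059499
  t = 6.5000: term = 62.547305
  t = 7.0000: term = 70.272607
  t = 7.5000: term = 78.200147
  t = 8.0000: term = 86.296819
  t = 8.5000: term = 94.531569
  t = 9.0000: term = 102.875297
  t = 9.5000: term = 111.300765
  t = 10.0000: term = 5962.831664
Convexity = (1/P) * sum = 6845.951882 / 90.055879 = 76.018934
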